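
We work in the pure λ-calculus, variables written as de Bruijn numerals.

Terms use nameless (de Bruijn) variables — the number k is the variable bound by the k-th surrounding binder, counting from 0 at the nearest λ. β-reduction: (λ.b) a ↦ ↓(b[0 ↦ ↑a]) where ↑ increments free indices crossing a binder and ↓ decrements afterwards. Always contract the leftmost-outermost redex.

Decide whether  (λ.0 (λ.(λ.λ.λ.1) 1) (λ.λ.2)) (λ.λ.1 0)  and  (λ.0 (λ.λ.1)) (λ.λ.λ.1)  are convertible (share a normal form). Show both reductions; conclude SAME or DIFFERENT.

Answer: SAME — A ⇓ λ.λ.1, B ⇓ λ.λ.1

Reduction:
Term A:
  start: (λ.0 (λ.(λ.λ.λ.1) 1) (λ.λ.2)) (λ.λ.1 0)
  [1] (λ.λ.1 0) (λ.(λ.λ.λ.1) (λ.λ.1 0)) (λ.λ.λ.λ.1 0)
  [2] (λ.(λ.(λ.λ.λ.1) (λ.λ.1 0)) 0) (λ.λ.λ.λ.1 0)
  [3] (λ.(λ.λ.λ.1) (λ.λ.1 0)) (λ.λ.λ.λ.1 0)
  [4] (λ.λ.λ.1) (λ.λ.1 0)
  [5] λ.λ.1

Term B:
  start: (λ.0 (λ.λ.1)) (λ.λ.λ.1)
  [1] (λ.λ.λ.1) (λ.λ.1)
  [2] λ.λ.1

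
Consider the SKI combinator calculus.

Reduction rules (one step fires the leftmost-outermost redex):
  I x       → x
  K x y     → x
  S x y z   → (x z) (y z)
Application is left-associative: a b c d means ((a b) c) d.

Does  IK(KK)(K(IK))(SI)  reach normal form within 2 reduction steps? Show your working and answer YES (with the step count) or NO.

Answer: NO — after 2 steps the term is KK(SI), not yet normal

Working:
  start: IK(KK)(K(IK))(SI)
  →1  K(KK)(K(IK))(SI)
  →2  KK(SI)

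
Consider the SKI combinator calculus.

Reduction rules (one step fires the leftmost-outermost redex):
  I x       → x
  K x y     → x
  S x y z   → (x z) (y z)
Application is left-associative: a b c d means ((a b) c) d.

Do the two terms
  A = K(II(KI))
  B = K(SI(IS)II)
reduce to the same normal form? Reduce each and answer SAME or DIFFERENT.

Term A:
  start: K(II(KI))
  →1  K(I(KI))
  →2  K(KI)

Term B:
  start: K(SI(IS)II)
  →1  K(II(ISI)I)
  →2  K(I(ISI)I)
  →3  K(ISII)
  →4  K(SII)

Answer: DIFFERENT — A ⇓ K(KI), B ⇓ K(SII)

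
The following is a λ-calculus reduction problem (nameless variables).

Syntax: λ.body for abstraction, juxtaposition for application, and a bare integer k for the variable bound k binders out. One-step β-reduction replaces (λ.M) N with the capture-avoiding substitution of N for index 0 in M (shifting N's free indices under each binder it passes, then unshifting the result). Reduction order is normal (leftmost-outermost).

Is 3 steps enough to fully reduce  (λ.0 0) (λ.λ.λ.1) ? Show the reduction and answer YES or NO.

Answer: YES — reaches normal form λ.λ.1 in 2 ≤ 3 steps

Working:
  start: (λ.0 0) (λ.λ.λ.1)
  →1  (λ.λ.λ.1) (λ.λ.λ.1)
  →2  λ.λ.1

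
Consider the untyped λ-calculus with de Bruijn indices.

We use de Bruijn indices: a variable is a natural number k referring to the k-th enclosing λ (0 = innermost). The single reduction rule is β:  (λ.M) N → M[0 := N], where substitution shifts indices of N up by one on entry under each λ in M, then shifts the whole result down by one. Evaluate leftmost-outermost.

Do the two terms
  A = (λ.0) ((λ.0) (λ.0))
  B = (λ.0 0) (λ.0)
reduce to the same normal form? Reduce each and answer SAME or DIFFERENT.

Term A:
  start: (λ.0) ((λ.0) (λ.0))
  →1  (λ.0) (λ.0)
  →2  λ.0

Term B:
  start: (λ.0 0) (λ.0)
  →1  (λ.0) (λ.0)
  →2  λ.0

Answer: SAME — A ⇓ λ.0, B ⇓ λ.0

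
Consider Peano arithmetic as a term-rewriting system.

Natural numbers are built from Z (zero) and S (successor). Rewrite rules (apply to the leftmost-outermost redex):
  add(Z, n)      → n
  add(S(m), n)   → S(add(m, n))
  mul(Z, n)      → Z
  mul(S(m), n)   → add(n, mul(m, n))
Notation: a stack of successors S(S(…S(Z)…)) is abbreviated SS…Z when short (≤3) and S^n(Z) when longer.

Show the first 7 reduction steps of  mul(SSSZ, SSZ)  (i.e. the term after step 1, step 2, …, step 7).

  start: mul(SSSZ, SSZ)
  step 1: add(SSZ, mul(SSZ, SSZ))
  step 2: S(add(SZ, mul(SSZ, SSZ)))
  step 3: S(S(add(Z, mul(SSZ, SSZ))))
  step 4: S(S(mul(SSZ, SSZ)))
  step 5: S(S(add(SSZ, mul(SZ, SSZ))))
  step 6: S(S(S(add(SZ, mul(SZ, SSZ)))))
  step 7: S(S(S(S(add(Z, mul(SZ, SSZ))))))

Answer: after 7 steps: S(S(S(S(add(Z, mul(SZ, SSZ))))))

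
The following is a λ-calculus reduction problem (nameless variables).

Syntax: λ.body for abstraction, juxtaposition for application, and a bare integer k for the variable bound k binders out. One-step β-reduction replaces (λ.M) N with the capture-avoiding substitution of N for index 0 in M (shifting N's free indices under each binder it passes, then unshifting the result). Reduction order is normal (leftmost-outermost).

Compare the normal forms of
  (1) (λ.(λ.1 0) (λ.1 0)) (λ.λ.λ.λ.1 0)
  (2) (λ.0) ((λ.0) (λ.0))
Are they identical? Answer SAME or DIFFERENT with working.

Answer: DIFFERENT — A ⇓ λ.λ.λ.1 0, B ⇓ λ.0

Derivation:
Term A:
  start: (λ.(λ.1 0) (λ.1 0)) (λ.λ.λ.λ.1 0)
  →1  (λ.(λ.λ.λ.λ.1 0) 0) (λ.(λ.λ.λ.λ.1 0) 0)
  →2  (λ.λ.λ.λ.1 0) (λ.(λ.λ.λ.λ.1 0) 0)
  →3  λ.λ.λ.1 0

Term B:
  start: (λ.0) ((λ.0) (λ.0))
  →1  (λ.0) (λ.0)
  →2  λ.0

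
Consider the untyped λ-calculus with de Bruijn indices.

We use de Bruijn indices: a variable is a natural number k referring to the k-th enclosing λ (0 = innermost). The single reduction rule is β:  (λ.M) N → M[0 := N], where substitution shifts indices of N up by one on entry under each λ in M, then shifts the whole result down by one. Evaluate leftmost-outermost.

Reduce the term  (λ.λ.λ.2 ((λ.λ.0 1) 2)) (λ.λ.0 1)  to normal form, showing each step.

Answer: normal form = λ.λ.λ.0 (λ.0 (λ.λ.0 1))  (in 3 steps)

Reduction:
  start: (λ.λ.λ.2 ((λ.λ.0 1) 2)) (λ.λ.0 1)
  →1  λ.λ.(λ.λ.0 1) ((λ.λ.0 1) (λ.λ.0 1))
  →2  λ.λ.λ.0 ((λ.λ.0 1) (λ.λ.0 1))
  →3  λ.λ.λ.0 (λ.0 (λ.λ.0 1))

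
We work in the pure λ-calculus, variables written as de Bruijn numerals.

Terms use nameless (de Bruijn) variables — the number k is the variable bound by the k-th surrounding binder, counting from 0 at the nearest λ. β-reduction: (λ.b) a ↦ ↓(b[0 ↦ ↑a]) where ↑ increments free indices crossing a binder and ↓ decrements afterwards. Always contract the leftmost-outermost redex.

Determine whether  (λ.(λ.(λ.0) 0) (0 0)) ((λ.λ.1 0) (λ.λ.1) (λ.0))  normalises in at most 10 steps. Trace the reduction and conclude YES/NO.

Answer: YES — reaches normal form λ.0 in 7 ≤ 10 steps

Derivation:
  start: (λ.(λ.(λ.0) 0) (0 0)) ((λ.λ.1 0) (λ.λ.1) (λ.0))
  [1] (λ.(λ.0) 0) ((λ.λ.1 0) (λ.λ.1) (λ.0) ((λ.λ.1 0) (λ.λ.1) (λ.0)))
  [2] (λ.0) ((λ.λ.1 0) (λ.λ.1) (λ.0) ((λ.λ.1 0) (λ.λ.1) (λ.0)))
  [3] (λ.λ.1 0) (λ.λ.1) (λ.0) ((λ.λ.1 0) (λ.λ.1) (λ.0))
  [4] (λ.(λ.λ.1) 0) (λ.0) ((λ.λ.1 0) (λ.λ.1) (λ.0))
  [5] (λ.λ.1) (λ.0) ((λ.λ.1 0) (λ.λ.1) (λ.0))
  [6] (λ.λ.0) ((λ.λ.1 0) (λ.λ.1) (λ.0))
  [7] λ.0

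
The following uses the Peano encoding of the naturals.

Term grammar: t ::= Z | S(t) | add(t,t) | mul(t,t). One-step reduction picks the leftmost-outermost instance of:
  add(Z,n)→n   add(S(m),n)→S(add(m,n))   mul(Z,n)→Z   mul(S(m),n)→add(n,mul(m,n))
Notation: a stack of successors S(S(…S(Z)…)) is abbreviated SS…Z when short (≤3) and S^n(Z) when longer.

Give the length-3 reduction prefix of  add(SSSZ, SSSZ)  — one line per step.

  start: add(SSSZ, SSSZ)
  step 1: S(add(SSZ, SSSZ))
  step 2: S(S(add(SZ, SSSZ)))
  step 3: S(S(S(add(Z, SSSZ))))

Answer: after 3 steps: S(S(S(add(Z, SSSZ))))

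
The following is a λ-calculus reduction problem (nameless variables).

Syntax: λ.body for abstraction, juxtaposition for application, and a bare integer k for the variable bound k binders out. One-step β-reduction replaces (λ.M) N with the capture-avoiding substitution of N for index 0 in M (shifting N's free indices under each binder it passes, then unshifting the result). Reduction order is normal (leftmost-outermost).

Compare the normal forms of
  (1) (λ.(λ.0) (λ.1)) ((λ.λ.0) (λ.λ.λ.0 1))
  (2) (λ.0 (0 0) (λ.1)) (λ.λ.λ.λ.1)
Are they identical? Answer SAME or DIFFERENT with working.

Answer: DIFFERENT — A ⇓ λ.λ.0, B ⇓ λ.λ.1

Working:
Term A:
  start: (λ.(λ.0) (λ.1)) ((λ.λ.0) (λ.λ.λ.0 1))
  →1  (λ.0) (λ.(λ.λ.0) (λ.λ.λ.0 1))
  →2  λ.(λ.λ.0) (λ.λ.λ.0 1)
  →3  λ.λ.0

Term B:
  start: (λ.0 (0 0) (λ.1)) (λ.λ.λ.λ.1)
  →1  (λ.λ.λ.λ.1) ((λ.λ.λ.λ.1) (λ.λ.λ.λ.1)) (λ.λ.λ.λ.λ.1)
  →2  (λ.λ.λ.1) (λ.λ.λ.λ.λ.1)
  →3  λ.λ.1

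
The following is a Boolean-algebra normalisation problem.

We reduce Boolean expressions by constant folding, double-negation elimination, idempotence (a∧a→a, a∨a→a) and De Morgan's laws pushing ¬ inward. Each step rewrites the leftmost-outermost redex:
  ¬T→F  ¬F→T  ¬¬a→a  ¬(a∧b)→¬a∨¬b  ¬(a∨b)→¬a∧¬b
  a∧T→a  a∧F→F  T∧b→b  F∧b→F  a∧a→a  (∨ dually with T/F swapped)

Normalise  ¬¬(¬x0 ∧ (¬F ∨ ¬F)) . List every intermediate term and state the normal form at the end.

Answer: normal form = ¬x0  (in 4 steps)

Working:
  start: ¬¬(¬x0 ∧ (¬F ∨ ¬F))
  →1  ¬x0 ∧ (¬F ∨ ¬F)
  →2  ¬x0 ∧ ¬F
  →3  ¬x0 ∧ T
  →4  ¬x0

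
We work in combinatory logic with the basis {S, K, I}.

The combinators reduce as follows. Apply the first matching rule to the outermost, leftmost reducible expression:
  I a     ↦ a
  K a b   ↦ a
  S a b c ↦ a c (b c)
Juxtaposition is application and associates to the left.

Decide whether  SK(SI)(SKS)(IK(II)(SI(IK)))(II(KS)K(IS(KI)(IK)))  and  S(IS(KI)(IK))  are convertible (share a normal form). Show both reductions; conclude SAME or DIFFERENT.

Answer: SAME — A ⇓ S(S(KI)K), B ⇓ S(S(KI)K)

Reduction:
Term A:
  start: SK(SI)(SKS)(IK(II)(SI(IK)))(II(KS)K(IS(KI)(IK)))
  →1  K(SKS)(SI(SKS))(IK(II)(SI(IK)))(II(KS)K(IS(KI)(IK)))
  →2  SKS(IK(II)(SI(IK)))(II(KS)K(IS(KI)(IK)))
  →3  K(IK(II)(SI(IK)))(S(IK(II)(SI(IK))))(II(KS)K(IS(KI)(IK)))
  →4  IK(II)(SI(IK))(II(KS)K(IS(KI)(IK)))
  →5  K(II)(SI(IK))(II(KS)K(IS(KI)(IK)))
  →6  II(II(KS)K(IS(KI)(IK)))
  →7  I(II(KS)K(IS(KI)(IK)))
  →8  II(KS)K(IS(KI)(IK))
  →9  I(KS)K(IS(KI)(IK))
  →10  KSK(IS(KI)(IK))
  →11  S(IS(KI)(IK))
  →12  S(S(KI)(IK))
  →13  S(S(KI)K)

Term B:
  start: S(IS(KI)(IK))
  →1  S(S(KI)(IK))
  →2  S(S(KI)K)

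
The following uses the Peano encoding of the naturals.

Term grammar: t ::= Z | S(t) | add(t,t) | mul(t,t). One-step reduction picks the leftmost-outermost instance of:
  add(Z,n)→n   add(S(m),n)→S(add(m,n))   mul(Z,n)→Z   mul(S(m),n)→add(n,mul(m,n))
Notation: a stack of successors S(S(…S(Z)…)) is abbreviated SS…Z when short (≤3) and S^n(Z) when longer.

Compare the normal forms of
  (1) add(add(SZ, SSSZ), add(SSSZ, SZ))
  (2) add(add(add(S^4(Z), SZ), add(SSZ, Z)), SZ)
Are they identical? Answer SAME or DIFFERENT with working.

Term A:
  start: add(add(SZ, SSSZ), add(SSSZ, SZ))
  [1] add(S(add(Z, SSSZ)), add(SSSZ, SZ))
  [2] S(add(add(Z, SSSZ), add(SSSZ, SZ)))
  [3] S(add(SSSZ, add(SSSZ, SZ)))
  [4] S(S(add(SSZ, add(SSSZ, SZ))))
  [5] S(S(S(add(SZ, add(SSSZ, SZ)))))
  [6] S(S(S(S(add(Z, add(SSSZ, SZ))))))
  [7] S(S(S(S(add(SSSZ, SZ)))))
  [8] S(S(S(S(S(add(SSZ, SZ))))))
  [9] S(S(S(S(S(S(add(SZ, SZ)))))))
  [10] S(S(S(S(S(S(S(add(Z, SZ))))))))
  [11] S^8(Z)

Term B:
  start: add(add(add(S^4(Z), SZ), add(SSZ, Z)), SZ)
  [1] add(add(S(add(SSSZ, SZ)), add(SSZ, Z)), SZ)
  [2] add(S(add(add(SSSZ, SZ), add(SSZ, Z))), SZ)
  [3] S(add(add(add(SSSZ, SZ), add(SSZ, Z)), SZ))
  [4] S(add(add(S(add(SSZ, SZ)), add(SSZ, Z)), SZ))
  [5] S(add(S(add(add(SSZ, SZ), add(SSZ, Z))), SZ))
  [6] S(S(add(add(add(SSZ, SZ), add(SSZ, Z)), SZ)))
  [7] S(S(add(add(S(add(SZ, SZ)), add(SSZ, Z)), SZ)))
  [8] S(S(add(S(add(add(SZ, SZ), add(SSZ, Z))), SZ)))
  [9] S(S(S(add(add(add(SZ, SZ), add(SSZ, Z)), SZ))))
  [10] S(S(S(add(add(S(add(Z, SZ)), add(SSZ, Z)), SZ))))
  [11] S(S(S(add(S(add(add(Z, SZ), add(SSZ, Z))), SZ))))
  [12] S(S(S(S(add(add(add(Z, SZ), add(SSZ, Z)), SZ)))))
  [13] S(S(S(S(add(add(SZ, add(SSZ, Z)), SZ)))))
  [14] S(S(S(S(add(S(add(Z, add(SSZ, Z))), SZ)))))
  [15] S(S(S(S(S(add(add(Z, add(SSZ, Z)), SZ))))))
  [16] S(S(S(S(S(add(add(SSZ, Z), SZ))))))
  [17] S(S(S(S(S(add(S(add(SZ, Z)), SZ))))))
  [18] S(S(S(S(S(S(add(add(SZ, Z), SZ)))))))
  [19] S(S(S(S(S(S(add(S(add(Z, Z)), SZ)))))))
  [20] S(S(S(S(S(S(S(add(add(Z, Z), SZ))))))))
  [21] S(S(S(S(S(S(S(add(Z, SZ))))))))
  [22] S^8(Z)

Answer: SAME — A ⇓ S^8(Z), B ⇓ S^8(Z)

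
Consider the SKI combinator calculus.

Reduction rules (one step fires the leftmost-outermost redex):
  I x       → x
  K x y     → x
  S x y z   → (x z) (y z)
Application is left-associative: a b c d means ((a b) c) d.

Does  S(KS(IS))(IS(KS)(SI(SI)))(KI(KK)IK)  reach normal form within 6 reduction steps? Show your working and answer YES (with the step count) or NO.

  start: S(KS(IS))(IS(KS)(SI(SI)))(KI(KK)IK)
  →1  KS(IS)(KI(KK)IK)(IS(KS)(SI(SI))(KI(KK)IK))
  →2  S(KI(KK)IK)(IS(KS)(SI(SI))(KI(KK)IK))
  →3  S(IIK)(IS(KS)(SI(SI))(KI(KK)IK))
  →4  S(IK)(IS(KS)(SI(SI))(KI(KK)IK))
  →5  SK(IS(KS)(SI(SI))(KI(KK)IK))
  →6  SK(S(KS)(SI(SI))(KI(KK)IK))

Answer: NO — after 6 steps the term is SK(S(KS)(SI(SI))(KI(KK)IK)), not yet normal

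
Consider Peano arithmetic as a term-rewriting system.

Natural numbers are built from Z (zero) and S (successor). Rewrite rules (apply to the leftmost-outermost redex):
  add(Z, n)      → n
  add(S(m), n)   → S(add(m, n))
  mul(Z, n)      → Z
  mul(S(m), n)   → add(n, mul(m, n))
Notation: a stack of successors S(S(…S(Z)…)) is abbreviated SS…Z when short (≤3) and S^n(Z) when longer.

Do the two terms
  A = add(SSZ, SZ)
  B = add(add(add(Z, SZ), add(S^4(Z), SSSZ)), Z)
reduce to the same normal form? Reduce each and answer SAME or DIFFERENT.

Answer: DIFFERENT — A ⇓ SSSZ, B ⇓ S^8(Z)

Derivation:
Term A:
  start: add(SSZ, SZ)
  [1] S(add(SZ, SZ))
  [2] S(S(add(Z, SZ)))
  [3] SSSZ

Term B:
  start: add(add(add(Z, SZ), add(S^4(Z), SSSZ)), Z)
  [1] add(add(SZ, add(S^4(Z), SSSZ)), Z)
  [2] add(S(add(Z, add(S^4(Z), SSSZ))), Z)
  [3] S(add(add(Z, add(S^4(Z), SSSZ)), Z))
  [4] S(add(add(S^4(Z), SSSZ), Z))
  [5] S(add(S(add(SSSZ, SSSZ)), Z))
  [6] S(S(add(add(SSSZ, SSSZ), Z)))
  [7] S(S(add(S(add(SSZ, SSSZ)), Z)))
  [8] S(S(S(add(add(SSZ, SSSZ), Z))))
  [9] S(S(S(add(S(add(SZ, SSSZ)), Z))))
  [10] S(S(S(S(add(add(SZ, SSSZ), Z)))))
  [11] S(S(S(S(add(S(add(Z, SSSZ)), Z)))))
  [12] S(S(S(S(S(add(add(Z, SSSZ), Z))))))
  [13] S(S(S(S(S(add(SSSZ, Z))))))
  [14] S(S(S(S(S(S(add(SSZ, Z)))))))
  [15] S(S(S(S(S(S(S(add(SZ, Z))))))))
  [16] S(S(S(S(S(S(S(S(add(Z, Z)))))))))
  [17] S^8(Z)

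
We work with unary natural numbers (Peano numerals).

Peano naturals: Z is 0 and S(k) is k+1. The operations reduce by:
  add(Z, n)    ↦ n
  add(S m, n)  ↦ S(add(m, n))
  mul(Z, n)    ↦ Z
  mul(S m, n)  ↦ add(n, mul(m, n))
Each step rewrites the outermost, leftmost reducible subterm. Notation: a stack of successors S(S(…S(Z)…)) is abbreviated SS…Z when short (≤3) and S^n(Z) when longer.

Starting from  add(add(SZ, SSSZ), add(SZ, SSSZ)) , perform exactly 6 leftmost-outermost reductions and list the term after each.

  start: add(add(SZ, SSSZ), add(SZ, SSSZ))
  →1  add(S(add(Z, SSSZ)), add(SZ, SSSZ))
  →2  S(add(add(Z, SSSZ), add(SZ, SSSZ)))
  →3  S(add(SSSZ, add(SZ, SSSZ)))
  →4  S(S(add(SSZ, add(SZ, SSSZ))))
  →5  S(S(S(add(SZ, add(SZ, SSSZ)))))
  →6  S(S(S(S(add(Z, add(SZ, SSSZ))))))

Answer: after 6 steps: S(S(S(S(add(Z, add(SZ, SSSZ))))))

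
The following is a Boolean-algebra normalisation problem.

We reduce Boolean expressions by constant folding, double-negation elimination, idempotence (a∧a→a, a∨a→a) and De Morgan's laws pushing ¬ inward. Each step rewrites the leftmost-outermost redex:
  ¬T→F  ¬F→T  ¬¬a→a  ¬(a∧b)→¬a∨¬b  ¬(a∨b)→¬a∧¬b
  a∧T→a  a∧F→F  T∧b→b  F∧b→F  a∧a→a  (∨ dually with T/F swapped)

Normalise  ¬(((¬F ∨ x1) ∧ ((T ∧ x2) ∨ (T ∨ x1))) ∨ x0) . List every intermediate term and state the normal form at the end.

Answer: normal form = F  (in 15 steps)

Working:
  start: ¬(((¬F ∨ x1) ∧ ((T ∧ x2) ∨ (T ∨ x1))) ∨ x0)
  [1] ¬((¬F ∨ x1) ∧ ((T ∧ x2) ∨ (T ∨ x1))) ∧ ¬x0
  [2] (¬(¬F ∨ x1) ∨ ¬((T ∧ x2) ∨ (T ∨ x1))) ∧ ¬x0
  [3] ((¬¬F ∧ ¬x1) ∨ ¬((T ∧ x2) ∨ (T ∨ x1))) ∧ ¬x0
  [4] ((F ∧ ¬x1) ∨ ¬((T ∧ x2) ∨ (T ∨ x1))) ∧ ¬x0
  [5] (F ∨ ¬((T ∧ x2) ∨ (T ∨ x1))) ∧ ¬x0
  [6] ¬((T ∧ x2) ∨ (T ∨ x1)) ∧ ¬x0
  [7] (¬(T ∧ x2) ∧ ¬(T ∨ x1)) ∧ ¬x0
  [8] ((¬T ∨ ¬x2) ∧ ¬(T ∨ x1)) ∧ ¬x0
  [9] ((F ∨ ¬x2) ∧ ¬(T ∨ x1)) ∧ ¬x0
  [10] (¬x2 ∧ ¬(T ∨ x1)) ∧ ¬x0
  [11] (¬x2 ∧ (¬T ∧ ¬x1)) ∧ ¬x0
  [12] (¬x2 ∧ (F ∧ ¬x1)) ∧ ¬x0
  [13] (¬x2 ∧ F) ∧ ¬x0
  [14] F ∧ ¬x0
  [15] F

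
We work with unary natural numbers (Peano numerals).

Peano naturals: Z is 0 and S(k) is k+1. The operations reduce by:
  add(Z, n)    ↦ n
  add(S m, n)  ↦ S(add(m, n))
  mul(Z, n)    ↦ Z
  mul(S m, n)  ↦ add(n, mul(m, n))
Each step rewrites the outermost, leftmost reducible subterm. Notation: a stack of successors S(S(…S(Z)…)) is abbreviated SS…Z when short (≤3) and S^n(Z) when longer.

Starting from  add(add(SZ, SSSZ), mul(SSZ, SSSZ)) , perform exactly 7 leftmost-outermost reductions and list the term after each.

  start: add(add(SZ, SSSZ), mul(SSZ, SSSZ))
  step 1: add(S(add(Z, SSSZ)), mul(SSZ, SSSZ))
  step 2: S(add(add(Z, SSSZ), mul(SSZ, SSSZ)))
  step 3: S(add(SSSZ, mul(SSZ, SSSZ)))
  step 4: S(S(add(SSZ, mul(SSZ, SSSZ))))
  step 5: S(S(S(add(SZ, mul(SSZ, SSSZ)))))
  step 6: S(S(S(S(add(Z, mul(SSZ, SSSZ))))))
  step 7: S(S(S(S(mul(SSZ, SSSZ)))))

Answer: after 7 steps: S(S(S(S(mul(SSZ, SSSZ)))))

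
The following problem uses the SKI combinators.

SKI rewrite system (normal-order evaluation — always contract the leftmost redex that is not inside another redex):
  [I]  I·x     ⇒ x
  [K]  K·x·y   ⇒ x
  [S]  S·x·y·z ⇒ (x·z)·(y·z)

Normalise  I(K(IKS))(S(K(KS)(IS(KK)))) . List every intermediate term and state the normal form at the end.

  start: I(K(IKS))(S(K(KS)(IS(KK))))
  [1] K(IKS)(S(K(KS)(IS(KK))))
  [2] IKS
  [3] KS

Answer: normal form = KS  (in 3 steps)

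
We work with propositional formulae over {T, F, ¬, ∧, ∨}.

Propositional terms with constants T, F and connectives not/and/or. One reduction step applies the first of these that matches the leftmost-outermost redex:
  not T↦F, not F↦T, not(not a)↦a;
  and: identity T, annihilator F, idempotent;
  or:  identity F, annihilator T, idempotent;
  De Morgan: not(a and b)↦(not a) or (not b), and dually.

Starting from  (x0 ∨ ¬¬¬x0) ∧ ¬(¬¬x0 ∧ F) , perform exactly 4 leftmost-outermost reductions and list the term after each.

  start: (x0 ∨ ¬¬¬x0) ∧ ¬(¬¬x0 ∧ F)
  step 1: (x0 ∨ ¬x0) ∧ ¬(¬¬x0 ∧ F)
  step 2: (x0 ∨ ¬x0) ∧ (¬¬¬x0 ∨ ¬F)
  step 3: (x0 ∨ ¬x0) ∧ (¬x0 ∨ ¬F)
  step 4: (x0 ∨ ¬x0) ∧ (¬x0 ∨ T)

Answer: after 4 steps: (x0 ∨ ¬x0) ∧ (¬x0 ∨ T)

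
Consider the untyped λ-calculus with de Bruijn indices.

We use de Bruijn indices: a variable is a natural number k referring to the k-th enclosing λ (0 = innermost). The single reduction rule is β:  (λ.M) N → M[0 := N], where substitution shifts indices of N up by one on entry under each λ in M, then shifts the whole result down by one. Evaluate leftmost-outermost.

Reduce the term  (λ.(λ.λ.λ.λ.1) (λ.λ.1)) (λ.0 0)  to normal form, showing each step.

Answer: normal form = λ.λ.λ.1  (in 2 steps)

Derivation:
  start: (λ.(λ.λ.λ.λ.1) (λ.λ.1)) (λ.0 0)
  →1  (λ.λ.λ.λ.1) (λ.λ.1)
  →2  λ.λ.λ.1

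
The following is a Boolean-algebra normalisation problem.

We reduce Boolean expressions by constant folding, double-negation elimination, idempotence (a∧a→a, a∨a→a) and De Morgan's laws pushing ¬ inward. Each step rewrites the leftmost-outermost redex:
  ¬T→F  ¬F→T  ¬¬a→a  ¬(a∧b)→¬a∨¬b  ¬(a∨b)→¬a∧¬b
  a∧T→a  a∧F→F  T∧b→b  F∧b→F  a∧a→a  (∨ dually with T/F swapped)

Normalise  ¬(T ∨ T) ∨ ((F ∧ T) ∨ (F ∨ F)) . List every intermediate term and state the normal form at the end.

Answer: normal form = F  (in 7 steps)

Working:
  start: ¬(T ∨ T) ∨ ((F ∧ T) ∨ (F ∨ F))
  [1] (¬T ∧ ¬T) ∨ ((F ∧ T) ∨ (F ∨ F))
  [2] ¬T ∨ ((F ∧ T) ∨ (F ∨ F))
  [3] F ∨ ((F ∧ T) ∨ (F ∨ F))
  [4] (F ∧ T) ∨ (F ∨ F)
  [5] F ∨ (F ∨ F)
  [6] F ∨ F
  [7] F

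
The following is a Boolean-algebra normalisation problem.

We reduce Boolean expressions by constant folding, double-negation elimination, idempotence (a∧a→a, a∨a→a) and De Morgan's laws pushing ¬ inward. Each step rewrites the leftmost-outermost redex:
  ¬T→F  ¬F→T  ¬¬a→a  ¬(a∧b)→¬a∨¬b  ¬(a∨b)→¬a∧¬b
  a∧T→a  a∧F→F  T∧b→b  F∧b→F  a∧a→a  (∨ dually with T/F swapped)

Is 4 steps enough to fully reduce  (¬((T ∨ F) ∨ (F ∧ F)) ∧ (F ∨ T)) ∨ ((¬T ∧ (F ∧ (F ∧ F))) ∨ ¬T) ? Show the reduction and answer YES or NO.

  start: (¬((T ∨ F) ∨ (F ∧ F)) ∧ (F ∨ T)) ∨ ((¬T ∧ (F ∧ (F ∧ F))) ∨ ¬T)
  →1  ((¬(T ∨ F) ∧ ¬(F ∧ F)) ∧ (F ∨ T)) ∨ ((¬T ∧ (F ∧ (F ∧ F))) ∨ ¬T)
  →2  (((¬T ∧ ¬F) ∧ ¬(F ∧ F)) ∧ (F ∨ T)) ∨ ((¬T ∧ (F ∧ (F ∧ F))) ∨ ¬T)
  →3  (((F ∧ ¬F) ∧ ¬(F ∧ F)) ∧ (F ∨ T)) ∨ ((¬T ∧ (F ∧ (F ∧ F))) ∨ ¬T)
  →4  ((F ∧ ¬(F ∧ F)) ∧ (F ∨ T)) ∨ ((¬T ∧ (F ∧ (F ∧ F))) ∨ ¬T)

Answer: NO — after 4 steps the term is ((F ∧ ¬(F ∧ F)) ∧ (F ∨ T)) ∨ ((¬T ∧ (F ∧ (F ∧ F))) ∨ ¬T), not yet normal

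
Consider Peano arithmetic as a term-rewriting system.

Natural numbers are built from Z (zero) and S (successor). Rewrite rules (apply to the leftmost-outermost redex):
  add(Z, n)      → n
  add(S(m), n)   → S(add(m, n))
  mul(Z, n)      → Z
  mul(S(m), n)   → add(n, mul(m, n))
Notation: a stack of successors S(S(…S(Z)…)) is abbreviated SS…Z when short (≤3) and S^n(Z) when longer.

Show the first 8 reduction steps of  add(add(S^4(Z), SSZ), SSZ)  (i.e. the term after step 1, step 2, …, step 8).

  start: add(add(S^4(Z), SSZ), SSZ)
  step 1: add(S(add(SSSZ, SSZ)), SSZ)
  step 2: S(add(add(SSSZ, SSZ), SSZ))
  step 3: S(add(S(add(SSZ, SSZ)), SSZ))
  step 4: S(S(add(add(SSZ, SSZ), SSZ)))
  step 5: S(S(add(S(add(SZ, SSZ)), SSZ)))
  step 6: S(S(S(add(add(SZ, SSZ), SSZ))))
  step 7: S(S(S(add(S(add(Z, SSZ)), SSZ))))
  step 8: S(S(S(S(add(add(Z, SSZ), SSZ)))))

Answer: after 8 steps: S(S(S(S(add(add(Z, SSZ), SSZ)))))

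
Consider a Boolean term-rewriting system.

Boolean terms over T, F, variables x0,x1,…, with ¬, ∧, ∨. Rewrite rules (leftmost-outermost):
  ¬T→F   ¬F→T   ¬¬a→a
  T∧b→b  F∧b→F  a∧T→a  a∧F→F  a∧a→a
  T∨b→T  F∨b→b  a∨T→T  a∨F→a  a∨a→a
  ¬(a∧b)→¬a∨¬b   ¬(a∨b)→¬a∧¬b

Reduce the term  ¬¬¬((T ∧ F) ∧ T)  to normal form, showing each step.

  start: ¬¬¬((T ∧ F) ∧ T)
  →1  ¬((T ∧ F) ∧ T)
  →2  ¬(T ∧ F) ∨ ¬T
  →3  (¬T ∨ ¬F) ∨ ¬T
  →4  (F ∨ ¬F) ∨ ¬T
  →5  ¬F ∨ ¬T
  →6  T ∨ ¬T
  →7  T

Answer: normal form = T  (in 7 steps)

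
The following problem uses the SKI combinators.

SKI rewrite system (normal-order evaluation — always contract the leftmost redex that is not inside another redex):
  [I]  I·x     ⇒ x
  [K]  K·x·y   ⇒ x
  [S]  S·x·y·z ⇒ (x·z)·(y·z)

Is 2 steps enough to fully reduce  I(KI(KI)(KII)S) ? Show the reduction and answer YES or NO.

  start: I(KI(KI)(KII)S)
  →1  KI(KI)(KII)S
  →2  I(KII)S

Answer: NO — after 2 steps the term is I(KII)S, not yet normal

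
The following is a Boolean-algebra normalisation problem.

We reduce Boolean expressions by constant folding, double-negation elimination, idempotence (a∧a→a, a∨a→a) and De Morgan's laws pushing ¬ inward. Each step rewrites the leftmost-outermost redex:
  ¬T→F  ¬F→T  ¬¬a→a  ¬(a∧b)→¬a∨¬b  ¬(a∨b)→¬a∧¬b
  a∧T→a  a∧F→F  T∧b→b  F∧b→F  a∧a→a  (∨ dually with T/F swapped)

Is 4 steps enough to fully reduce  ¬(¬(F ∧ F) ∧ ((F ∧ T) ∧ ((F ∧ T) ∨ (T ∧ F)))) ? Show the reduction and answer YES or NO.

Answer: NO — after 4 steps the term is ¬((F ∧ T) ∧ ((F ∧ T) ∨ (T ∧ F))), not yet normal

Reduction:
  start: ¬(¬(F ∧ F) ∧ ((F ∧ T) ∧ ((F ∧ T) ∨ (T ∧ F))))
  step 1: ¬¬(F ∧ F) ∨ ¬((F ∧ T) ∧ ((F ∧ T) ∨ (T ∧ F)))
  step 2: (F ∧ F) ∨ ¬((F ∧ T) ∧ ((F ∧ T) ∨ (T ∧ F)))
  step 3: F ∨ ¬((F ∧ T) ∧ ((F ∧ T) ∨ (T ∧ F)))
  step 4: ¬((F ∧ T) ∧ ((F ∧ T) ∨ (T ∧ F)))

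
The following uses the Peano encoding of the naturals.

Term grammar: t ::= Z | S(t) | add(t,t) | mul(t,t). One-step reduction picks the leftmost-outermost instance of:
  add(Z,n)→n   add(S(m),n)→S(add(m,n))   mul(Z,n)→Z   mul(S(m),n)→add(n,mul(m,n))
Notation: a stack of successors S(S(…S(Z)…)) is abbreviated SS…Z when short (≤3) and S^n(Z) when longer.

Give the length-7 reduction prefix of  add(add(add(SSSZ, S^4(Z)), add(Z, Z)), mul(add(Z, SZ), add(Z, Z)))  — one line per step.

Answer: after 7 steps: S(S(add(add(S(add(Z, S^4(Z))), add(Z, Z)), mul(add(Z, SZ), add(Z, Z)))))

Working:
  start: add(add(add(SSSZ, S^4(Z)), add(Z, Z)), mul(add(Z, SZ), add(Z, Z)))
  step 1: add(add(S(add(SSZ, S^4(Z))), add(Z, Z)), mul(add(Z, SZ), add(Z, Z)))
  step 2: add(S(add(add(SSZ, S^4(Z)), add(Z, Z))), mul(add(Z, SZ), add(Z, Z)))
  step 3: S(add(add(add(SSZ, S^4(Z)), add(Z, Z)), mul(add(Z, SZ), add(Z, Z))))
  step 4: S(add(add(S(add(SZ, S^4(Z))), add(Z, Z)), mul(add(Z, SZ), add(Z, Z))))
  step 5: S(add(S(add(add(SZ, S^4(Z)), add(Z, Z))), mul(add(Z, SZ), add(Z, Z))))
  step 6: S(S(add(add(add(SZ, S^4(Z)), add(Z, Z)), mul(add(Z, SZ), add(Z, Z)))))
  step 7: S(S(add(add(S(add(Z, S^4(Z))), add(Z, Z)), mul(add(Z, SZ), add(Z, Z)))))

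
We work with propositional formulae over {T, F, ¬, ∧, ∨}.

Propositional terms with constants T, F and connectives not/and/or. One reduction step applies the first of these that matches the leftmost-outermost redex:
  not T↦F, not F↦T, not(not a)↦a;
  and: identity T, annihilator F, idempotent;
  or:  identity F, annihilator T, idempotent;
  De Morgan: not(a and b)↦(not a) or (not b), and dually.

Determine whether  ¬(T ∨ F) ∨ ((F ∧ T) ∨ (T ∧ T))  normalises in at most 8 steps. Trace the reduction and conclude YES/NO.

Answer: YES — reaches normal form T in 7 ≤ 8 steps

Reduction:
  start: ¬(T ∨ F) ∨ ((F ∧ T) ∨ (T ∧ T))
  step 1: (¬T ∧ ¬F) ∨ ((F ∧ T) ∨ (T ∧ T))
  step 2: (F ∧ ¬F) ∨ ((F ∧ T) ∨ (T ∧ T))
  step 3: F ∨ ((F ∧ T) ∨ (T ∧ T))
  step 4: (F ∧ T) ∨ (T ∧ T)
  step 5: F ∨ (T ∧ T)
  step 6: T ∧ T
  step 7: T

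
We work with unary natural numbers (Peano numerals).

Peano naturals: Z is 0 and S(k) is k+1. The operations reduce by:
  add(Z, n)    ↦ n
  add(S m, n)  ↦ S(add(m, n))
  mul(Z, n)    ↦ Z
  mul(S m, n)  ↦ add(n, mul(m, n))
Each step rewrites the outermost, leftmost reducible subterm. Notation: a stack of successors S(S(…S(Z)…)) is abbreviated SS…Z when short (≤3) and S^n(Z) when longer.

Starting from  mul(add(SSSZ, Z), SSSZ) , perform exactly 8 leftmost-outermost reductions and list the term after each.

Answer: after 8 steps: S(S(S(add(SSSZ, mul(add(SZ, Z), SSSZ)))))

Working:
  start: mul(add(SSSZ, Z), SSSZ)
  →1  mul(S(add(SSZ, Z)), SSSZ)
  →2  add(SSSZ, mul(add(SSZ, Z), SSSZ))
  →3  S(add(SSZ, mul(add(SSZ, Z), SSSZ)))
  →4  S(S(add(SZ, mul(add(SSZ, Z), SSSZ))))
  →5  S(S(S(add(Z, mul(add(SSZ, Z), SSSZ)))))
  →6  S(S(S(mul(add(SSZ, Z), SSSZ))))
  →7  S(S(S(mul(S(add(SZ, Z)), SSSZ))))
  →8  S(S(S(add(SSSZ, mul(add(SZ, Z), SSSZ)))))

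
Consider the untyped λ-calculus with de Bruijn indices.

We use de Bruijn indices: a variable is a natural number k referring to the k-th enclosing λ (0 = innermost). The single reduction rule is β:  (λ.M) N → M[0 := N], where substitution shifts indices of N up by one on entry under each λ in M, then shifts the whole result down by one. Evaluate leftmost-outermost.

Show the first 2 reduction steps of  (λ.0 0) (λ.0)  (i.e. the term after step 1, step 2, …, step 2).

  start: (λ.0 0) (λ.0)
  [1] (λ.0) (λ.0)
  [2] λ.0

Answer: after 2 steps: λ.0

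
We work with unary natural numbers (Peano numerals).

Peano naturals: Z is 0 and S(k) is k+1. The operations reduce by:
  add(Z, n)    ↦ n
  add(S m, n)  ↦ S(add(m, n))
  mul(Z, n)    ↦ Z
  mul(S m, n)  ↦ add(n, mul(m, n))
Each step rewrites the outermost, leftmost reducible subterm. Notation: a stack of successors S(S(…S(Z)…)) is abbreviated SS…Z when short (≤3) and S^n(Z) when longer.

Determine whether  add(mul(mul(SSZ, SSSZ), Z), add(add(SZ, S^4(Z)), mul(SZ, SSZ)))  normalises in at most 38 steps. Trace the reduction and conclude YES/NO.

  start: add(mul(mul(SSZ, SSSZ), Z), add(add(SZ, S^4(Z)), mul(SZ, SSZ)))
  [1] add(mul(add(SSSZ, mul(SZ, SSSZ)), Z), add(add(SZ, S^4(Z)), mul(SZ, SSZ)))
  [2] add(mul(S(add(SSZ, mul(SZ, SSSZ))), Z), add(add(SZ, S^4(Z)), mul(SZ, SSZ)))
  [3] add(add(Z, mul(add(SSZ, mul(SZ, SSSZ)), Z)), add(add(SZ, S^4(Z)), mul(SZ, SSZ)))
  [4] add(mul(add(SSZ, mul(SZ, SSSZ)), Z), add(add(SZ, S^4(Z)), mul(SZ, SSZ)))
  [5] add(mul(S(add(SZ, mul(SZ, SSSZ))), Z), add(add(SZ, S^4(Z)), mul(SZ, SSZ)))
  [6] add(add(Z, mul(add(SZ, mul(SZ, SSSZ)), Z)), add(add(SZ, S^4(Z)), mul(SZ, SSZ)))
  [7] add(mul(add(SZ, mul(SZ, SSSZ)), Z), add(add(SZ, S^4(Z)), mul(SZ, SSZ)))
  [8] add(mul(S(add(Z, mul(SZ, SSSZ))), Z), add(add(SZ, S^4(Z)), mul(SZ, SSZ)))
  [9] add(add(Z, mul(add(Z, mul(SZ, SSSZ)), Z)), add(add(SZ, S^4(Z)), mul(SZ, SSZ)))
  [10] add(mul(add(Z, mul(SZ, SSSZ)), Z), add(add(SZ, S^4(Z)), mul(SZ, SSZ)))
  [11] add(mul(mul(SZ, SSSZ), Z), add(add(SZ, S^4(Z)), mul(SZ, SSZ)))
  [12] add(mul(add(SSSZ, mul(Z, SSSZ)), Z), add(add(SZ, S^4(Z)), mul(SZ, SSZ)))
  [13] add(mul(S(add(SSZ, mul(Z, SSSZ))), Z), add(add(SZ, S^4(Z)), mul(SZ, SSZ)))
  [14] add(add(Z, mul(add(SSZ, mul(Z, SSSZ)), Z)), add(add(SZ, S^4(Z)), mul(SZ, SSZ)))
  [15] add(mul(add(SSZ, mul(Z, SSSZ)), Z), add(add(SZ, S^4(Z)), mul(SZ, SSZ)))
  [16] add(mul(S(add(SZ, mul(Z, SSSZ))), Z), add(add(SZ, S^4(Z)), mul(SZ, SSZ)))
  [17] add(add(Z, mul(add(SZ, mul(Z, SSSZ)), Z)), add(add(SZ, S^4(Z)), mul(SZ, SSZ)))
  [18] add(mul(add(SZ, mul(Z, SSSZ)), Z), add(add(SZ, S^4(Z)), mul(SZ, SSZ)))
  [19] add(mul(S(add(Z, mul(Z, SSSZ))), Z), add(add(SZ, S^4(Z)), mul(SZ, SSZ)))
  [20] add(add(Z, mul(add(Z, mul(Z, SSSZ)), Z)), add(add(SZ, S^4(Z)), mul(SZ, SSZ)))
  [21] add(mul(add(Z, mul(Z, SSSZ)), Z), add(add(SZ, S^4(Z)), mul(SZ, SSZ)))
  [22] add(mul(mul(Z, SSSZ), Z), add(add(SZ, S^4(Z)), mul(SZ, SSZ)))
  [23] add(mul(Z, Z), add(add(SZ, S^4(Z)), mul(SZ, SSZ)))
  [24] add(Z, add(add(SZ, S^4(Z)), mul(SZ, SSZ)))
  [25] add(add(SZ, S^4(Z)), mul(SZ, SSZ))
  [26] add(S(add(Z, S^4(Z))), mul(SZ, SSZ))
  [27] S(add(add(Z, S^4(Z)), mul(SZ, SSZ)))
  [28] S(add(S^4(Z), mul(SZ, SSZ)))
  [29] S(S(add(SSSZ, mul(SZ, SSZ))))
  [30] S(S(S(add(SSZ, mul(SZ, SSZ)))))
  [31] S(S(S(S(add(SZ, mul(SZ, SSZ))))))
  [32] S(S(S(S(S(add(Z, mul(SZ, SSZ)))))))
  [33] S(S(S(S(S(mul(SZ, SSZ))))))
  [34] S(S(S(S(S(add(SSZ, mul(Z, SSZ)))))))
  [35] S(S(S(S(S(S(add(SZ, mul(Z, SSZ))))))))
  [36] S(S(S(S(S(S(S(add(Z, mul(Z, SSZ)))))))))
  [37] S(S(S(S(S(S(S(mul(Z, SSZ))))))))
  [38] S^7(Z)

Answer: YES — reaches normal form S^7(Z) in 38 ≤ 38 steps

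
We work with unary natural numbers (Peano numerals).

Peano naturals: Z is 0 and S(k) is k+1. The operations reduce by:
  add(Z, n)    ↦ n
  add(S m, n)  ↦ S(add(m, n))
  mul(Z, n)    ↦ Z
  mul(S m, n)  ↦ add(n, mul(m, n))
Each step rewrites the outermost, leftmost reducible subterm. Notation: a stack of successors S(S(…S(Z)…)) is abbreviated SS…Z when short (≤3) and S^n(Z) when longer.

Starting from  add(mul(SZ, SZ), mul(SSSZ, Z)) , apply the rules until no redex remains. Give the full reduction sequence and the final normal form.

Answer: normal form = SZ  (in 13 steps)

Reduction:
  start: add(mul(SZ, SZ), mul(SSSZ, Z))
  →1  add(add(SZ, mul(Z, SZ)), mul(SSSZ, Z))
  →2  add(S(add(Z, mul(Z, SZ))), mul(SSSZ, Z))
  →3  S(add(add(Z, mul(Z, SZ)), mul(SSSZ, Z)))
  →4  S(add(mul(Z, SZ), mul(SSSZ, Z)))
  →5  S(add(Z, mul(SSSZ, Z)))
  →6  S(mul(SSSZ, Z))
  →7  S(add(Z, mul(SSZ, Z)))
  →8  S(mul(SSZ, Z))
  →9  S(add(Z, mul(SZ, Z)))
  →10  S(mul(SZ, Z))
  →11  S(add(Z, mul(Z, Z)))
  →12  S(mul(Z, Z))
  →13  SZ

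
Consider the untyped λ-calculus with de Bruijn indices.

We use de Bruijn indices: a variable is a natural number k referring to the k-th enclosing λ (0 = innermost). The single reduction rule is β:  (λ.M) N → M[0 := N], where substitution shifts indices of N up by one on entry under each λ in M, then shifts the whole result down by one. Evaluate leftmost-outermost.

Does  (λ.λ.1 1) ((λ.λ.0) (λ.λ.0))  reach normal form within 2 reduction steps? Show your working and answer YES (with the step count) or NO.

Answer: NO — after 2 steps the term is λ.(λ.0) ((λ.λ.0) (λ.λ.0)), not yet normal

Working:
  start: (λ.λ.1 1) ((λ.λ.0) (λ.λ.0))
  [1] λ.(λ.λ.0) (λ.λ.0) ((λ.λ.0) (λ.λ.0))
  [2] λ.(λ.0) ((λ.λ.0) (λ.λ.0))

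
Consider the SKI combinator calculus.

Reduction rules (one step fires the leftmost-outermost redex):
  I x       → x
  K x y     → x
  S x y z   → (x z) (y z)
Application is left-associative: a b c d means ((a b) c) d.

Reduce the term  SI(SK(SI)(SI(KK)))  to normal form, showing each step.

  start: SI(SK(SI)(SI(KK)))
  step 1: SI(K(SI(KK))(SI(SI(KK))))
  step 2: SI(SI(KK))

Answer: normal form = SI(SI(KK))  (in 2 steps)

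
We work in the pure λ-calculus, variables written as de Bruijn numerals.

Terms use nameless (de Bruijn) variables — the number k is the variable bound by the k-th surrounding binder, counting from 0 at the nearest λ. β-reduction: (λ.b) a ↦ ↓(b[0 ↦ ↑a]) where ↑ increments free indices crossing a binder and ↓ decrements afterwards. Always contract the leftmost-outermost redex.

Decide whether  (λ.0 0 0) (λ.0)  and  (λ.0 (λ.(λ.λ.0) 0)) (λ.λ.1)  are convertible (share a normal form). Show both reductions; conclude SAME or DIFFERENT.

Term A:
  start: (λ.0 0 0) (λ.0)
  →1  (λ.0) (λ.0) (λ.0)
  →2  (λ.0) (λ.0)
  →3  λ.0

Term B:
  start: (λ.0 (λ.(λ.λ.0) 0)) (λ.λ.1)
  →1  (λ.λ.1) (λ.(λ.λ.0) 0)
  →2  λ.λ.(λ.λ.0) 0
  →3  λ.λ.λ.0

Answer: DIFFERENT — A ⇓ λ.0, B ⇓ λ.λ.λ.0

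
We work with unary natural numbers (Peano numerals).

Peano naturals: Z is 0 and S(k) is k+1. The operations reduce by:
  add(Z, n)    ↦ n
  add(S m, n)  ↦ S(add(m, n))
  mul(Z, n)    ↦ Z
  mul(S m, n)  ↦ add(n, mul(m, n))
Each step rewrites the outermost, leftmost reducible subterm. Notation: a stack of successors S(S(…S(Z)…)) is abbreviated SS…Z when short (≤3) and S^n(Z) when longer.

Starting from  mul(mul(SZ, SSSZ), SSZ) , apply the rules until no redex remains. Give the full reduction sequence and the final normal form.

  start: mul(mul(SZ, SSSZ), SSZ)
  →1  mul(add(SSSZ, mul(Z, SSSZ)), SSZ)
  →2  mul(S(add(SSZ, mul(Z, SSSZ))), SSZ)
  →3  add(SSZ, mul(add(SSZ, mul(Z, SSSZ)), SSZ))
  →4  S(add(SZ, mul(add(SSZ, mul(Z, SSSZ)), SSZ)))
  →5  S(S(add(Z, mul(add(SSZ, mul(Z, SSSZ)), SSZ))))
  →6  S(S(mul(add(SSZ, mul(Z, SSSZ)), SSZ)))
  →7  S(S(mul(S(add(SZ, mul(Z, SSSZ))), SSZ)))
  →8  S(S(add(SSZ, mul(add(SZ, mul(Z, SSSZ)), SSZ))))
  →9  S(S(S(add(SZ, mul(add(SZ, mul(Z, SSSZ)), SSZ)))))
  →10  S(S(S(S(add(Z, mul(add(SZ, mul(Z, SSSZ)), SSZ))))))
  →11  S(S(S(S(mul(add(SZ, mul(Z, SSSZ)), SSZ)))))
  →12  S(S(S(S(mul(S(add(Z, mul(Z, SSSZ))), SSZ)))))
  →13  S(S(S(S(add(SSZ, mul(add(Z, mul(Z, SSSZ)), SSZ))))))
  →14  S(S(S(S(S(add(SZ, mul(add(Z, mul(Z, SSSZ)), SSZ)))))))
  →15  S(S(S(S(S(S(add(Z, mul(add(Z, mul(Z, SSSZ)), SSZ))))))))
  →16  S(S(S(S(S(S(mul(add(Z, mul(Z, SSSZ)), SSZ)))))))
  →17  S(S(S(S(S(S(mul(mul(Z, SSSZ), SSZ)))))))
  →18  S(S(S(S(S(S(mul(Z, SSZ)))))))
  →19  S^6(Z)

Answer: normal form = S^6(Z)  (in 19 steps)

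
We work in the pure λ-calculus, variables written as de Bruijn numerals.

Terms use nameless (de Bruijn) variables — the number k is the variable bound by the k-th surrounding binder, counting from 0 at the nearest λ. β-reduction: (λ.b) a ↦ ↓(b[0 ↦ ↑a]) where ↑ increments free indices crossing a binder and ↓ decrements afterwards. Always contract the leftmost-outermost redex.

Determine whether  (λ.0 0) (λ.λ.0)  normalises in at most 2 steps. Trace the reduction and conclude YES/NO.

Answer: YES — reaches normal form λ.0 in 2 ≤ 2 steps

Working:
  start: (λ.0 0) (λ.λ.0)
  [1] (λ.λ.0) (λ.λ.0)
  [2] λ.0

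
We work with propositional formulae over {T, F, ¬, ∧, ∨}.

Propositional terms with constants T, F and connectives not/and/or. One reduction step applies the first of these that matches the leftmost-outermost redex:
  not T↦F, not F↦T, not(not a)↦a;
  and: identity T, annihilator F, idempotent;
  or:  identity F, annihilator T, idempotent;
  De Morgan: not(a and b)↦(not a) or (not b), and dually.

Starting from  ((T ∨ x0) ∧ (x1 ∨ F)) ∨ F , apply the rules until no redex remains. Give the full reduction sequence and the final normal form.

  start: ((T ∨ x0) ∧ (x1 ∨ F)) ∨ F
  →1  (T ∨ x0) ∧ (x1 ∨ F)
  →2  T ∧ (x1 ∨ F)
  →3  x1 ∨ F
  →4  x1

Answer: normal form = x1  (in 4 steps)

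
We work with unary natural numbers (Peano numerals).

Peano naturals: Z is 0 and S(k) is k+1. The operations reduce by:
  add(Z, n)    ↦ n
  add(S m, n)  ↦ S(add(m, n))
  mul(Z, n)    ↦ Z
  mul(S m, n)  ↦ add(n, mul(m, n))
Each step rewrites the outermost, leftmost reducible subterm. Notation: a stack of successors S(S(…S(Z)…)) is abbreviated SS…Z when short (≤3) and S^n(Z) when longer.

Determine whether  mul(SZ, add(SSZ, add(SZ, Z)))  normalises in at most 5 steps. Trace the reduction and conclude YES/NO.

Answer: NO — after 5 steps the term is S(S(add(add(Z, add(SZ, Z)), mul(Z, add(SSZ, add(SZ, Z)))))), not yet normal

Derivation:
  start: mul(SZ, add(SSZ, add(SZ, Z)))
  →1  add(add(SSZ, add(SZ, Z)), mul(Z, add(SSZ, add(SZ, Z))))
  →2  add(S(add(SZ, add(SZ, Z))), mul(Z, add(SSZ, add(SZ, Z))))
  →3  S(add(add(SZ, add(SZ, Z)), mul(Z, add(SSZ, add(SZ, Z)))))
  →4  S(add(S(add(Z, add(SZ, Z))), mul(Z, add(SSZ, add(SZ, Z)))))
  →5  S(S(add(add(Z, add(SZ, Z)), mul(Z, add(SSZ, add(SZ, Z))))))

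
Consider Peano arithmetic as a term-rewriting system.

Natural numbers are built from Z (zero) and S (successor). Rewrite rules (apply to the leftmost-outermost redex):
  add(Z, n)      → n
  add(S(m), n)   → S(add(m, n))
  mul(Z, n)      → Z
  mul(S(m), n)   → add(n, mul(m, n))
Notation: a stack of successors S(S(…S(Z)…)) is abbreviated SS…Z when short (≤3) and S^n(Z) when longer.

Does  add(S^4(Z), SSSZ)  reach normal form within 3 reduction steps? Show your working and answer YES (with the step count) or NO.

Answer: NO — after 3 steps the term is S(S(S(add(SZ, SSSZ)))), not yet normal

Derivation:
  start: add(S^4(Z), SSSZ)
  →1  S(add(SSSZ, SSSZ))
  →2  S(S(add(SSZ, SSSZ)))
  →3  S(S(S(add(SZ, SSSZ))))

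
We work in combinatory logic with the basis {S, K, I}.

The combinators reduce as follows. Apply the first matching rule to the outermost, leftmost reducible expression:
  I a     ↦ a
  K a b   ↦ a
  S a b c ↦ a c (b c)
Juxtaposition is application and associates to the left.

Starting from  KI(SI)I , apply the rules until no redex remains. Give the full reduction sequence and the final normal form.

Answer: normal form = I  (in 2 steps)

Working:
  start: KI(SI)I
  →1  II
  →2  I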